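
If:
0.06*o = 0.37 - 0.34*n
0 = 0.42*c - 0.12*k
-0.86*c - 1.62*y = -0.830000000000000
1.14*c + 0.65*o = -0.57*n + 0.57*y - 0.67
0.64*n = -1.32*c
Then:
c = -0.56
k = -1.95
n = 1.15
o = -0.35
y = 0.81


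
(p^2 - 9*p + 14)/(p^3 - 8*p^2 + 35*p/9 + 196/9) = 9*(p - 2)/(9*p^2 - 9*p - 28)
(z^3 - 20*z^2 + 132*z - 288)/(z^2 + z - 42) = (z^2 - 14*z + 48)/(z + 7)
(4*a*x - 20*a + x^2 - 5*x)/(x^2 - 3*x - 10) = (4*a + x)/(x + 2)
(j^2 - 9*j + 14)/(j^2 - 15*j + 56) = (j - 2)/(j - 8)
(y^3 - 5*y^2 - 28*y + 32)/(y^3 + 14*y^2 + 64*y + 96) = (y^2 - 9*y + 8)/(y^2 + 10*y + 24)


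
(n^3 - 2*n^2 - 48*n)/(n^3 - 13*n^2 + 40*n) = (n + 6)/(n - 5)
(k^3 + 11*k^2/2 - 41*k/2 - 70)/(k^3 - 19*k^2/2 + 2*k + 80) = (k + 7)/(k - 8)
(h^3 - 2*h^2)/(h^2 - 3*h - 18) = h^2*(2 - h)/(-h^2 + 3*h + 18)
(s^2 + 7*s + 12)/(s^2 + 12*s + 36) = (s^2 + 7*s + 12)/(s^2 + 12*s + 36)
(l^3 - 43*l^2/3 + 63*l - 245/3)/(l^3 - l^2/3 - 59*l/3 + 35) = (l^2 - 12*l + 35)/(l^2 + 2*l - 15)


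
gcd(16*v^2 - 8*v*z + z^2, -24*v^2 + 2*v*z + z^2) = -4*v + z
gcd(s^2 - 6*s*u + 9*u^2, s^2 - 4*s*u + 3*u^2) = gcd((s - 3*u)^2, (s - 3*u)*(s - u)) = s - 3*u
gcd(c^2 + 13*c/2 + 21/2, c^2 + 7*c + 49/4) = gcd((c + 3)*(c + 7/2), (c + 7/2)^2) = c + 7/2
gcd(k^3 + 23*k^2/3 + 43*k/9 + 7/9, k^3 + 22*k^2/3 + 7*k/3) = k^2 + 22*k/3 + 7/3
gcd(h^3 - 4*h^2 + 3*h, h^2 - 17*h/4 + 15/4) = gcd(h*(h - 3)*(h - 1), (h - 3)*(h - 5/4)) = h - 3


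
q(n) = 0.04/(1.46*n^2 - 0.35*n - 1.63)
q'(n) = 0.04*(0.35 - 2.92*n)/(1.46*n^2 - 0.35*n - 1.63)^2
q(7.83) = 0.00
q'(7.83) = -0.00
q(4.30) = 0.00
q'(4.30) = -0.00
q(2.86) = 0.00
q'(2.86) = -0.00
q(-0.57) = -0.04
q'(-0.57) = 0.09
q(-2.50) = 0.00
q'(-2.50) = 0.00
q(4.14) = 0.00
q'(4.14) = -0.00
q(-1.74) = 0.01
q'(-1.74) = 0.02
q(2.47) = 0.01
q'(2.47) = -0.01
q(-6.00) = 0.00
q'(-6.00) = 0.00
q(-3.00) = 0.00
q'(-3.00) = 0.00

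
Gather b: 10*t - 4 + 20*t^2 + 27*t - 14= 20*t^2 + 37*t - 18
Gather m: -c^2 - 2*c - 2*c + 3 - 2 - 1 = -c^2 - 4*c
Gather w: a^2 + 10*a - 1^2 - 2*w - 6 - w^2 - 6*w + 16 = a^2 + 10*a - w^2 - 8*w + 9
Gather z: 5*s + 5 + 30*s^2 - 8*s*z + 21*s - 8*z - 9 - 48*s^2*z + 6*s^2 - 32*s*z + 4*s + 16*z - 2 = 36*s^2 + 30*s + z*(-48*s^2 - 40*s + 8) - 6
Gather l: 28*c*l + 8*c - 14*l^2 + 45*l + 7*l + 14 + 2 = 8*c - 14*l^2 + l*(28*c + 52) + 16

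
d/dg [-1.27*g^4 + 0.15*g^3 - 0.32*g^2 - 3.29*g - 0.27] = -5.08*g^3 + 0.45*g^2 - 0.64*g - 3.29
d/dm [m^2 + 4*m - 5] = 2*m + 4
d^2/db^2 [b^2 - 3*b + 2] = 2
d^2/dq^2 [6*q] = 0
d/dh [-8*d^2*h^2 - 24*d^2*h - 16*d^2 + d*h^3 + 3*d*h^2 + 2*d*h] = d*(-16*d*h - 24*d + 3*h^2 + 6*h + 2)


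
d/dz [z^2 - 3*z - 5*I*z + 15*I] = 2*z - 3 - 5*I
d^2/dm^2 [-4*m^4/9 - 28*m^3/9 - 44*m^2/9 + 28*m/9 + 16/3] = -16*m^2/3 - 56*m/3 - 88/9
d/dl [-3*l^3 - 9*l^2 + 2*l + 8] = -9*l^2 - 18*l + 2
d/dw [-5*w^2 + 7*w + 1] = 7 - 10*w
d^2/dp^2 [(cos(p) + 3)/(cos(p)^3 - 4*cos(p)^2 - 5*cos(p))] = (-2*(cos(p) + 3)*(-3*cos(p)^2 + 8*cos(p) + 5)^2*sin(p)^2 + (sin(p)^2 + 4*cos(p) + 4)^2*cos(p)^3 + (sin(p)^2 + 4*cos(p) + 4)*(12*(1 - cos(2*p))^2 - 102*cos(p) - 216*cos(2*p) - 10*cos(3*p) + 9*cos(4*p) - 1)*cos(p)/8)/((sin(p)^2 + 4*cos(p) + 4)^3*cos(p)^3)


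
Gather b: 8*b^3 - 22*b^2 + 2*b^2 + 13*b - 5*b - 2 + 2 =8*b^3 - 20*b^2 + 8*b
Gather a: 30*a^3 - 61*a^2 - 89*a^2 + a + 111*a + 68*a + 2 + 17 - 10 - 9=30*a^3 - 150*a^2 + 180*a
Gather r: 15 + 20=35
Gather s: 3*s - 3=3*s - 3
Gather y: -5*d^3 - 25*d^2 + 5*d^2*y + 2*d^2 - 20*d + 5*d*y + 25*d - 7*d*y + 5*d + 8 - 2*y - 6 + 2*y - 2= -5*d^3 - 23*d^2 + 10*d + y*(5*d^2 - 2*d)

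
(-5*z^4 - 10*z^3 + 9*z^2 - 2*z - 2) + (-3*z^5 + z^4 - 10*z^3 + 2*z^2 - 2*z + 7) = -3*z^5 - 4*z^4 - 20*z^3 + 11*z^2 - 4*z + 5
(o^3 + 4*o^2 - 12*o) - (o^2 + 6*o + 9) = o^3 + 3*o^2 - 18*o - 9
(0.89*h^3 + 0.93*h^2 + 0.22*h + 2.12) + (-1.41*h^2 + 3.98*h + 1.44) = 0.89*h^3 - 0.48*h^2 + 4.2*h + 3.56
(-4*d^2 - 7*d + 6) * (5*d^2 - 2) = -20*d^4 - 35*d^3 + 38*d^2 + 14*d - 12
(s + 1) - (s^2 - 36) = -s^2 + s + 37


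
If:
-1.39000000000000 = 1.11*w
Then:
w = -1.25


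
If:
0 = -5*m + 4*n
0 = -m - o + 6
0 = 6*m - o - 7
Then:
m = 13/7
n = 65/28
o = 29/7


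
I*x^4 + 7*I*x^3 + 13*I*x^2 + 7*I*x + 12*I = (x + 3)*(x + 4)*(x + I)*(I*x + 1)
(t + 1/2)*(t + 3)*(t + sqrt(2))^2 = t^4 + 2*sqrt(2)*t^3 + 7*t^3/2 + 7*t^2/2 + 7*sqrt(2)*t^2 + 3*sqrt(2)*t + 7*t + 3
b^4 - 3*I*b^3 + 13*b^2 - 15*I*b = b*(b - 5*I)*(b - I)*(b + 3*I)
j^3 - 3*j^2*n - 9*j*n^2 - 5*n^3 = (j - 5*n)*(j + n)^2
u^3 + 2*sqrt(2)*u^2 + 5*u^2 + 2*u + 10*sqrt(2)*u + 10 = (u + 5)*(u + sqrt(2))^2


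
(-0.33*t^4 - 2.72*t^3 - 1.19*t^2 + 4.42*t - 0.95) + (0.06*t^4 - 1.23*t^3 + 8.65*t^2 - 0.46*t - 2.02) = -0.27*t^4 - 3.95*t^3 + 7.46*t^2 + 3.96*t - 2.97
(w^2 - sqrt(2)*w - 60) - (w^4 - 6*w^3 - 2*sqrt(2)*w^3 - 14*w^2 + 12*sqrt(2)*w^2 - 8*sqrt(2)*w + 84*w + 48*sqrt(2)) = -w^4 + 2*sqrt(2)*w^3 + 6*w^3 - 12*sqrt(2)*w^2 + 15*w^2 - 84*w + 7*sqrt(2)*w - 48*sqrt(2) - 60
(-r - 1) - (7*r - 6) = 5 - 8*r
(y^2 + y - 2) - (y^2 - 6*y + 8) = 7*y - 10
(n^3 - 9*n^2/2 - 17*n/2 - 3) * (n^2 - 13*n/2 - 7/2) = n^5 - 11*n^4 + 69*n^3/4 + 68*n^2 + 197*n/4 + 21/2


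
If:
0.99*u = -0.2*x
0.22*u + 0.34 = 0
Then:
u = -1.55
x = 7.65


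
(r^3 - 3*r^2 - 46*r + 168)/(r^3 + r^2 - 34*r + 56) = (r - 6)/(r - 2)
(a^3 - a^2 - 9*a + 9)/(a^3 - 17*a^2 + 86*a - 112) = (a^3 - a^2 - 9*a + 9)/(a^3 - 17*a^2 + 86*a - 112)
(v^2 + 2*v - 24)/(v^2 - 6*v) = (v^2 + 2*v - 24)/(v*(v - 6))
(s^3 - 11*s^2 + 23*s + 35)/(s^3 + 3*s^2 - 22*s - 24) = (s^2 - 12*s + 35)/(s^2 + 2*s - 24)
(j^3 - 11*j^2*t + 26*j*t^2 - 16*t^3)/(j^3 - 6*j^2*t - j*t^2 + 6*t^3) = (-j^2 + 10*j*t - 16*t^2)/(-j^2 + 5*j*t + 6*t^2)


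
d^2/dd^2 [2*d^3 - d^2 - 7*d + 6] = 12*d - 2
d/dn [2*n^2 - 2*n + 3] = 4*n - 2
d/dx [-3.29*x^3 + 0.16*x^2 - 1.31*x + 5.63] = -9.87*x^2 + 0.32*x - 1.31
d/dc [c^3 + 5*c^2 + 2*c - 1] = 3*c^2 + 10*c + 2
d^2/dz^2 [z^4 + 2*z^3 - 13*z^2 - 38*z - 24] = 12*z^2 + 12*z - 26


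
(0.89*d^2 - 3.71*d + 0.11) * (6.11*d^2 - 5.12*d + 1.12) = 5.4379*d^4 - 27.2249*d^3 + 20.6641*d^2 - 4.7184*d + 0.1232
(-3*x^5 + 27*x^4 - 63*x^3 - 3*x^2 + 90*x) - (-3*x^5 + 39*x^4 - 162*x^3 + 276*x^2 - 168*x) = -12*x^4 + 99*x^3 - 279*x^2 + 258*x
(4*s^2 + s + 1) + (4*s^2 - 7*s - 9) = 8*s^2 - 6*s - 8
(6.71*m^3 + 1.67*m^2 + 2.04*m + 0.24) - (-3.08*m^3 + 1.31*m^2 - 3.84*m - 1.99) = 9.79*m^3 + 0.36*m^2 + 5.88*m + 2.23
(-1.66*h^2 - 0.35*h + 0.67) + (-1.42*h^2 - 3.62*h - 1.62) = -3.08*h^2 - 3.97*h - 0.95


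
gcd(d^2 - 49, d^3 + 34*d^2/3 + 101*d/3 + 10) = 1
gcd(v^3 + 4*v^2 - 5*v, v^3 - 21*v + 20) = v^2 + 4*v - 5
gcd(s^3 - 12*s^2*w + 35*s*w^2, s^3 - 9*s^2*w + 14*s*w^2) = s^2 - 7*s*w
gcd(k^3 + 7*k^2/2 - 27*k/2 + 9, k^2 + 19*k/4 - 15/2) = k + 6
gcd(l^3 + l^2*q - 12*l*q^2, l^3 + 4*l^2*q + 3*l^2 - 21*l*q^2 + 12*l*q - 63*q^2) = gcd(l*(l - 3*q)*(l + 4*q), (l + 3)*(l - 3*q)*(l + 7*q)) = -l + 3*q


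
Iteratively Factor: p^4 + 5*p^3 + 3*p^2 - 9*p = (p + 3)*(p^3 + 2*p^2 - 3*p) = (p + 3)^2*(p^2 - p) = p*(p + 3)^2*(p - 1)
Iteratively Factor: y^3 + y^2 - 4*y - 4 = (y + 2)*(y^2 - y - 2) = (y - 2)*(y + 2)*(y + 1)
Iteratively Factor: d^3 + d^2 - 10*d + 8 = (d + 4)*(d^2 - 3*d + 2) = (d - 2)*(d + 4)*(d - 1)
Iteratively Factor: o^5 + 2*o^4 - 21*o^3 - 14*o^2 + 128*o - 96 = (o - 1)*(o^4 + 3*o^3 - 18*o^2 - 32*o + 96) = (o - 2)*(o - 1)*(o^3 + 5*o^2 - 8*o - 48) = (o - 3)*(o - 2)*(o - 1)*(o^2 + 8*o + 16) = (o - 3)*(o - 2)*(o - 1)*(o + 4)*(o + 4)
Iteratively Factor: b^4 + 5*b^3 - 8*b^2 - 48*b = (b - 3)*(b^3 + 8*b^2 + 16*b) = (b - 3)*(b + 4)*(b^2 + 4*b) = b*(b - 3)*(b + 4)*(b + 4)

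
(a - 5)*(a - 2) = a^2 - 7*a + 10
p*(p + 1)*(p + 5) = p^3 + 6*p^2 + 5*p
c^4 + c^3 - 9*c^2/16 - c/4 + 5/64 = (c - 1/2)*(c - 1/4)*(c + 1/2)*(c + 5/4)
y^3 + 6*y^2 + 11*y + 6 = (y + 1)*(y + 2)*(y + 3)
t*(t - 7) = t^2 - 7*t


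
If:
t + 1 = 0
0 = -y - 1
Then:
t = -1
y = -1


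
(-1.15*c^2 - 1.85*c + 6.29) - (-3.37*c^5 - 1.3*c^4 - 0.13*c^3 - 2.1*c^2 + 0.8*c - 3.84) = 3.37*c^5 + 1.3*c^4 + 0.13*c^3 + 0.95*c^2 - 2.65*c + 10.13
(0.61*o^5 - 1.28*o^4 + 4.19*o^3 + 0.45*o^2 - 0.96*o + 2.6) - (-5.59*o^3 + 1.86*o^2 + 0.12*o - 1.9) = 0.61*o^5 - 1.28*o^4 + 9.78*o^3 - 1.41*o^2 - 1.08*o + 4.5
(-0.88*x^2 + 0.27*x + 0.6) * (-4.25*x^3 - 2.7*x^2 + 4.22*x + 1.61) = 3.74*x^5 + 1.2285*x^4 - 6.9926*x^3 - 1.8974*x^2 + 2.9667*x + 0.966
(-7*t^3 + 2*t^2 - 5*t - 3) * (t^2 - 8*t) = -7*t^5 + 58*t^4 - 21*t^3 + 37*t^2 + 24*t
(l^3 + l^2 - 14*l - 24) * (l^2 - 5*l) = l^5 - 4*l^4 - 19*l^3 + 46*l^2 + 120*l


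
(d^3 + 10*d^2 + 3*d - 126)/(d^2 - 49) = (d^2 + 3*d - 18)/(d - 7)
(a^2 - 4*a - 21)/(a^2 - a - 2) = (-a^2 + 4*a + 21)/(-a^2 + a + 2)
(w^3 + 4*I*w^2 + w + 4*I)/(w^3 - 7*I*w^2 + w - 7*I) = (w + 4*I)/(w - 7*I)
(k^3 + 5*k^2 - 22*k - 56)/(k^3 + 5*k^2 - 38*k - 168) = (k^2 - 2*k - 8)/(k^2 - 2*k - 24)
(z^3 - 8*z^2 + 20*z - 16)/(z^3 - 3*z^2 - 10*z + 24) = (z - 2)/(z + 3)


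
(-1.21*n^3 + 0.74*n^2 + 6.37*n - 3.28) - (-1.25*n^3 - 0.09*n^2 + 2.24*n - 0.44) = 0.04*n^3 + 0.83*n^2 + 4.13*n - 2.84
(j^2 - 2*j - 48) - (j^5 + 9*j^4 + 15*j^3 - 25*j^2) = -j^5 - 9*j^4 - 15*j^3 + 26*j^2 - 2*j - 48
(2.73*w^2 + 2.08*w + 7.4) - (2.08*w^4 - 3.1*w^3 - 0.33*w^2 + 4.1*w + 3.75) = -2.08*w^4 + 3.1*w^3 + 3.06*w^2 - 2.02*w + 3.65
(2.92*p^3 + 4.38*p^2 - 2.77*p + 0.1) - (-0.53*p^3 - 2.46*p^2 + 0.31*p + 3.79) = 3.45*p^3 + 6.84*p^2 - 3.08*p - 3.69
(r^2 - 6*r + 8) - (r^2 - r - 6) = 14 - 5*r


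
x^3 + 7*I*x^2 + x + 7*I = (x - I)*(x + I)*(x + 7*I)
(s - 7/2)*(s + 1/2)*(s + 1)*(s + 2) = s^4 - 35*s^2/4 - 45*s/4 - 7/2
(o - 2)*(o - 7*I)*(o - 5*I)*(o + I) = o^4 - 2*o^3 - 11*I*o^3 - 23*o^2 + 22*I*o^2 + 46*o - 35*I*o + 70*I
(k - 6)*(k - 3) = k^2 - 9*k + 18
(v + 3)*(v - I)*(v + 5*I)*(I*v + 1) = I*v^4 - 3*v^3 + 3*I*v^3 - 9*v^2 + 9*I*v^2 + 5*v + 27*I*v + 15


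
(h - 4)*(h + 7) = h^2 + 3*h - 28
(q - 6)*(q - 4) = q^2 - 10*q + 24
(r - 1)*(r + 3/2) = r^2 + r/2 - 3/2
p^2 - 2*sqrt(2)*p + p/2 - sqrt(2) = (p + 1/2)*(p - 2*sqrt(2))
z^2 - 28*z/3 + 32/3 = (z - 8)*(z - 4/3)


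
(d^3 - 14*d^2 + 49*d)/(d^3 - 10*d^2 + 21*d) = (d - 7)/(d - 3)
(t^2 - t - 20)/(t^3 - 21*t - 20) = 1/(t + 1)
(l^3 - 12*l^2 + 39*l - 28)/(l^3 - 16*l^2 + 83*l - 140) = (l - 1)/(l - 5)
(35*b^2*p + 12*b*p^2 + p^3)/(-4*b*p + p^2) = (35*b^2 + 12*b*p + p^2)/(-4*b + p)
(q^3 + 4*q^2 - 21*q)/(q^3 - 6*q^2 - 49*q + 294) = q*(q - 3)/(q^2 - 13*q + 42)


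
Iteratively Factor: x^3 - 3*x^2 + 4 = (x - 2)*(x^2 - x - 2) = (x - 2)^2*(x + 1)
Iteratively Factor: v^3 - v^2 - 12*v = (v)*(v^2 - v - 12) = v*(v - 4)*(v + 3)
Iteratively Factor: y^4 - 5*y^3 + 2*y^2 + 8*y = (y - 4)*(y^3 - y^2 - 2*y) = (y - 4)*(y + 1)*(y^2 - 2*y) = (y - 4)*(y - 2)*(y + 1)*(y)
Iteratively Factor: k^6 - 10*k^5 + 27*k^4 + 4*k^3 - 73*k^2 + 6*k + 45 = (k - 5)*(k^5 - 5*k^4 + 2*k^3 + 14*k^2 - 3*k - 9) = (k - 5)*(k - 3)*(k^4 - 2*k^3 - 4*k^2 + 2*k + 3) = (k - 5)*(k - 3)*(k - 1)*(k^3 - k^2 - 5*k - 3) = (k - 5)*(k - 3)^2*(k - 1)*(k^2 + 2*k + 1) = (k - 5)*(k - 3)^2*(k - 1)*(k + 1)*(k + 1)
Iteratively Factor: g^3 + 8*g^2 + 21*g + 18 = (g + 3)*(g^2 + 5*g + 6) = (g + 3)^2*(g + 2)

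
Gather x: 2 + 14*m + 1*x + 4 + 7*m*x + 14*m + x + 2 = 28*m + x*(7*m + 2) + 8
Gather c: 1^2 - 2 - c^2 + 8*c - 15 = -c^2 + 8*c - 16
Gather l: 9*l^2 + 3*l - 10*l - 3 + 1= 9*l^2 - 7*l - 2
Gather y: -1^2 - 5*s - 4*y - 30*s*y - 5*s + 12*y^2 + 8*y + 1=-10*s + 12*y^2 + y*(4 - 30*s)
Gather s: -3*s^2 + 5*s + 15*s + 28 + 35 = -3*s^2 + 20*s + 63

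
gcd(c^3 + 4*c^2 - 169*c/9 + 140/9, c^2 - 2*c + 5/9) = c - 5/3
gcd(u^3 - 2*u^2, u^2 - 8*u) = u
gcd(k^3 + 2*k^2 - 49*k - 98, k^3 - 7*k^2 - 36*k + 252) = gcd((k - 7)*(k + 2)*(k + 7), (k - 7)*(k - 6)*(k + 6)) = k - 7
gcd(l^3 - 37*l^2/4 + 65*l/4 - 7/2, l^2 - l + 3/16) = l - 1/4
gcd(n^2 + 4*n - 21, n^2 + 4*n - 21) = n^2 + 4*n - 21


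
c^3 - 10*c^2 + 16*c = c*(c - 8)*(c - 2)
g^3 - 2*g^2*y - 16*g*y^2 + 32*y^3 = (g - 4*y)*(g - 2*y)*(g + 4*y)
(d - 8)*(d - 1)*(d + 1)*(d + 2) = d^4 - 6*d^3 - 17*d^2 + 6*d + 16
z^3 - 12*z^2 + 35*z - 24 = (z - 8)*(z - 3)*(z - 1)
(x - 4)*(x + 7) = x^2 + 3*x - 28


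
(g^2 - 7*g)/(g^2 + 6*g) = (g - 7)/(g + 6)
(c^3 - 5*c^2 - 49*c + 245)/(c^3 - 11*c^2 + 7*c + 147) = (c^2 + 2*c - 35)/(c^2 - 4*c - 21)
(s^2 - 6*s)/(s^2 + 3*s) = (s - 6)/(s + 3)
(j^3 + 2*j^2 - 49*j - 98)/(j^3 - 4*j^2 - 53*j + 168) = (j^2 - 5*j - 14)/(j^2 - 11*j + 24)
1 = 1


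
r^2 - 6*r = r*(r - 6)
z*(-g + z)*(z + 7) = -g*z^2 - 7*g*z + z^3 + 7*z^2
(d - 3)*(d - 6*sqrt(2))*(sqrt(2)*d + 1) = sqrt(2)*d^3 - 11*d^2 - 3*sqrt(2)*d^2 - 6*sqrt(2)*d + 33*d + 18*sqrt(2)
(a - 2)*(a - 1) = a^2 - 3*a + 2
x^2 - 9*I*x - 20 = (x - 5*I)*(x - 4*I)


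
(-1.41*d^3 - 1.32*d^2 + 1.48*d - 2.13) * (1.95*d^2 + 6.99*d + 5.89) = -2.7495*d^5 - 12.4299*d^4 - 14.6457*d^3 - 1.5831*d^2 - 6.1715*d - 12.5457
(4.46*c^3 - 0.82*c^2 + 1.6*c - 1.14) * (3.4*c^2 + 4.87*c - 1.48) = 15.164*c^5 + 18.9322*c^4 - 5.1542*c^3 + 5.1296*c^2 - 7.9198*c + 1.6872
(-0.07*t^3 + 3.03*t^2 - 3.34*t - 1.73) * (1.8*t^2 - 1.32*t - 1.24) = -0.126*t^5 + 5.5464*t^4 - 9.9248*t^3 - 2.4624*t^2 + 6.4252*t + 2.1452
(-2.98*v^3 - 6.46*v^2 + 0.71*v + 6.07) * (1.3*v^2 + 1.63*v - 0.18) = -3.874*v^5 - 13.2554*v^4 - 9.0704*v^3 + 10.2111*v^2 + 9.7663*v - 1.0926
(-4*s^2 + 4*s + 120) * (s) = -4*s^3 + 4*s^2 + 120*s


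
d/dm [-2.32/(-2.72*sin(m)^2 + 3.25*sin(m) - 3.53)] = (7.54 - 12.6208*sin(m))*cos(m)/(2.72*sin(m)^2 - 3.25*sin(m) + 3.53)^2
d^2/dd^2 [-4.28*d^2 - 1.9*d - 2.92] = -8.56000000000000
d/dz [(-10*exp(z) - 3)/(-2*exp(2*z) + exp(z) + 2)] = (-(4*exp(z) - 1)*(10*exp(z) + 3) + 20*exp(2*z) - 10*exp(z) - 20)*exp(z)/(-2*exp(2*z) + exp(z) + 2)^2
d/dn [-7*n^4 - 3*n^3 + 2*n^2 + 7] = n*(-28*n^2 - 9*n + 4)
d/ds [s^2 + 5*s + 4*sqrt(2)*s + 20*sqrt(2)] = 2*s + 5 + 4*sqrt(2)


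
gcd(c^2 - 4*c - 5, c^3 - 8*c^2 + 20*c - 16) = 1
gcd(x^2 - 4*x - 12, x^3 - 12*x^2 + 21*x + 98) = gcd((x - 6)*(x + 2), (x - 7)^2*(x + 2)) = x + 2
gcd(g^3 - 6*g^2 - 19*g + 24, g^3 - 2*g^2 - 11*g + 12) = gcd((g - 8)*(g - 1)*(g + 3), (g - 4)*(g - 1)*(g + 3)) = g^2 + 2*g - 3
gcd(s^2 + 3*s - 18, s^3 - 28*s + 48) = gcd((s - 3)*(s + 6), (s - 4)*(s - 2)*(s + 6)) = s + 6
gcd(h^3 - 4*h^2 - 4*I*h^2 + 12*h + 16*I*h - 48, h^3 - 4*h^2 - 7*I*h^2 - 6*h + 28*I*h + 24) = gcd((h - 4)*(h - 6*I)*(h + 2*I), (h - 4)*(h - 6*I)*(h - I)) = h^2 + h*(-4 - 6*I) + 24*I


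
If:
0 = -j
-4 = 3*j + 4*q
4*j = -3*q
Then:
No Solution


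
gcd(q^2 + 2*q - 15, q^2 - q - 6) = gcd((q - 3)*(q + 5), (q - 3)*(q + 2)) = q - 3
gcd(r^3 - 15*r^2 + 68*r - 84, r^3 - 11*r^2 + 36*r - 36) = r^2 - 8*r + 12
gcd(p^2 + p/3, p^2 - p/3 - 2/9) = p + 1/3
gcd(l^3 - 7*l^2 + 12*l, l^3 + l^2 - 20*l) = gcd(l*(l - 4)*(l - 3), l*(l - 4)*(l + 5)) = l^2 - 4*l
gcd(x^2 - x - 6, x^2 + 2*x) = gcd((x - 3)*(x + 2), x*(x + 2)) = x + 2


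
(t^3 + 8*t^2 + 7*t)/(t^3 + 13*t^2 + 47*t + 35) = t/(t + 5)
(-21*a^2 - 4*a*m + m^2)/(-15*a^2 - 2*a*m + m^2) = (7*a - m)/(5*a - m)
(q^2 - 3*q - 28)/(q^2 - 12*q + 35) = (q + 4)/(q - 5)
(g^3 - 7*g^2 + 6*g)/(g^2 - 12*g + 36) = g*(g - 1)/(g - 6)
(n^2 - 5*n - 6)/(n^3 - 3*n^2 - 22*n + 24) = (n + 1)/(n^2 + 3*n - 4)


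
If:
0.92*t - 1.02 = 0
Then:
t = 1.11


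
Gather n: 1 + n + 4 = n + 5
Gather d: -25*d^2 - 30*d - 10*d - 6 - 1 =-25*d^2 - 40*d - 7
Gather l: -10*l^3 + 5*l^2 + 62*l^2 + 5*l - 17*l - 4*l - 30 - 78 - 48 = -10*l^3 + 67*l^2 - 16*l - 156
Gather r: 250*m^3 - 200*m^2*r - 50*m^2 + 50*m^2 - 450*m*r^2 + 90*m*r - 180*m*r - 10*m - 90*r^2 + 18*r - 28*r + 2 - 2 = 250*m^3 - 10*m + r^2*(-450*m - 90) + r*(-200*m^2 - 90*m - 10)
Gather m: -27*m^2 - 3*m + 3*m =-27*m^2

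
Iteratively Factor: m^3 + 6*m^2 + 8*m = (m + 4)*(m^2 + 2*m) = m*(m + 4)*(m + 2)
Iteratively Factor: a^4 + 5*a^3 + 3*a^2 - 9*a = (a + 3)*(a^3 + 2*a^2 - 3*a) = (a + 3)^2*(a^2 - a) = a*(a + 3)^2*(a - 1)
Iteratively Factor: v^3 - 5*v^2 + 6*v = (v - 2)*(v^2 - 3*v) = v*(v - 2)*(v - 3)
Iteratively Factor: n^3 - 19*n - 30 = (n + 3)*(n^2 - 3*n - 10) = (n - 5)*(n + 3)*(n + 2)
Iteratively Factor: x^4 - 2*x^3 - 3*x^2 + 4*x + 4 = (x + 1)*(x^3 - 3*x^2 + 4) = (x - 2)*(x + 1)*(x^2 - x - 2) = (x - 2)*(x + 1)^2*(x - 2)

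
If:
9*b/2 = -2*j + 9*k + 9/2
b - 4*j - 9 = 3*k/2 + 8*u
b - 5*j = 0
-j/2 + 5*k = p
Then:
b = -480*u/37 - 495/37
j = -96*u/37 - 99/37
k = -784*u/111 - 288/37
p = -3776*u/111 - 2781/74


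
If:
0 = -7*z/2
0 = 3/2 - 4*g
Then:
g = 3/8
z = 0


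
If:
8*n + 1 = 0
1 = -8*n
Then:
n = -1/8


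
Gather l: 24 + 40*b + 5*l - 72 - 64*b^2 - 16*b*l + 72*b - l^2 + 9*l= -64*b^2 + 112*b - l^2 + l*(14 - 16*b) - 48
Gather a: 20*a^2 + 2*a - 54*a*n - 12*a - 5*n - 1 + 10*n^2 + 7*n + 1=20*a^2 + a*(-54*n - 10) + 10*n^2 + 2*n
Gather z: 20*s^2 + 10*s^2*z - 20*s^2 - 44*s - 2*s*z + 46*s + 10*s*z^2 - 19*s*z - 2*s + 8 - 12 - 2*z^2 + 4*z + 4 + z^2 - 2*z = z^2*(10*s - 1) + z*(10*s^2 - 21*s + 2)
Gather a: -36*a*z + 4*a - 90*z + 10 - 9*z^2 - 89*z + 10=a*(4 - 36*z) - 9*z^2 - 179*z + 20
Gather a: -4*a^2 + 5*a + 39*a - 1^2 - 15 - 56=-4*a^2 + 44*a - 72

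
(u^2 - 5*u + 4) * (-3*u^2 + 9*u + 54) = -3*u^4 + 24*u^3 - 3*u^2 - 234*u + 216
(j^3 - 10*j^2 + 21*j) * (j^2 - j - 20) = j^5 - 11*j^4 + 11*j^3 + 179*j^2 - 420*j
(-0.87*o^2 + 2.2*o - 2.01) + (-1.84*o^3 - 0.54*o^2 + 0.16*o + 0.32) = -1.84*o^3 - 1.41*o^2 + 2.36*o - 1.69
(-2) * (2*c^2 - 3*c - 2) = -4*c^2 + 6*c + 4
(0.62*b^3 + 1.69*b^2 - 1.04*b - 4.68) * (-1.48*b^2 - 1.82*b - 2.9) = -0.9176*b^5 - 3.6296*b^4 - 3.3346*b^3 + 3.9182*b^2 + 11.5336*b + 13.572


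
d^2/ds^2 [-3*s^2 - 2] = -6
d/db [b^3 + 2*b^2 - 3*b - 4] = 3*b^2 + 4*b - 3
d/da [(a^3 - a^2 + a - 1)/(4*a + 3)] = (8*a^3 + 5*a^2 - 6*a + 7)/(16*a^2 + 24*a + 9)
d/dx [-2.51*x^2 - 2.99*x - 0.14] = -5.02*x - 2.99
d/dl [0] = 0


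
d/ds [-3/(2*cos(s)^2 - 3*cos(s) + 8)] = 3*(3 - 4*cos(s))*sin(s)/(-3*cos(s) + cos(2*s) + 9)^2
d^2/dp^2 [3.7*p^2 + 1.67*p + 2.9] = 7.40000000000000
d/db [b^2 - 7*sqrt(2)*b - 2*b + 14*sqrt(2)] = 2*b - 7*sqrt(2) - 2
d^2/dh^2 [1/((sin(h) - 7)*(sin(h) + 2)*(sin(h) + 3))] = (-9*sin(h)^6 + 22*sin(h)^5 + 54*sin(h)^4 - 584*sin(h)^3 - 655*sin(h)^2 + 1818*sin(h) + 1514)/((sin(h) - 7)^3*(sin(h) + 2)^3*(sin(h) + 3)^3)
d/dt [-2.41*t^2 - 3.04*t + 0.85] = -4.82*t - 3.04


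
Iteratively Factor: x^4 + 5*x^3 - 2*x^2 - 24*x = (x)*(x^3 + 5*x^2 - 2*x - 24) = x*(x + 4)*(x^2 + x - 6) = x*(x - 2)*(x + 4)*(x + 3)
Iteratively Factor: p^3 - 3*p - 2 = (p + 1)*(p^2 - p - 2) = (p + 1)^2*(p - 2)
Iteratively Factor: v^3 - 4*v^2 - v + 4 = (v + 1)*(v^2 - 5*v + 4) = (v - 1)*(v + 1)*(v - 4)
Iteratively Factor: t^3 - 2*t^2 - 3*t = (t)*(t^2 - 2*t - 3) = t*(t + 1)*(t - 3)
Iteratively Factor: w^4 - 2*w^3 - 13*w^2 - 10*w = (w - 5)*(w^3 + 3*w^2 + 2*w) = (w - 5)*(w + 2)*(w^2 + w) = w*(w - 5)*(w + 2)*(w + 1)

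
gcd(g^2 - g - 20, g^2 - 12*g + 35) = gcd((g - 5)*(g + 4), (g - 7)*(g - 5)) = g - 5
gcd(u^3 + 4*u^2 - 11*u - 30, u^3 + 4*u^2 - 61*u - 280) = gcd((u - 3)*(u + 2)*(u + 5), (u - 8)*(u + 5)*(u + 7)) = u + 5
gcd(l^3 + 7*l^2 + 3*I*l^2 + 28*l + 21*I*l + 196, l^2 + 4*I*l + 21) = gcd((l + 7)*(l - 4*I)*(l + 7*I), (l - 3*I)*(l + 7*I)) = l + 7*I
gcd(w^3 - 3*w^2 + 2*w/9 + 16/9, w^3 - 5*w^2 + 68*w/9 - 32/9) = w^2 - 11*w/3 + 8/3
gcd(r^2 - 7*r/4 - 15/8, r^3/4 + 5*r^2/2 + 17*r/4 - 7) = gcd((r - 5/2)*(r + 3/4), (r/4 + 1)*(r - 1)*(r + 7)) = 1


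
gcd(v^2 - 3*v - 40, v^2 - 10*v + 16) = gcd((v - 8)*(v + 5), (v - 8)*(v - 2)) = v - 8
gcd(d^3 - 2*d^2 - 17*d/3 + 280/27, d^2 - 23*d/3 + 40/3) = d - 8/3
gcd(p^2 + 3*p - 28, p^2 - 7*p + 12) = p - 4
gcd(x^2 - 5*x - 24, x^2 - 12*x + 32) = x - 8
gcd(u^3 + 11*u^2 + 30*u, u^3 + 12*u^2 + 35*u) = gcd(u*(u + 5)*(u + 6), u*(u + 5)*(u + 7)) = u^2 + 5*u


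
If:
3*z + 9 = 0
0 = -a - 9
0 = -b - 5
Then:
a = -9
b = -5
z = -3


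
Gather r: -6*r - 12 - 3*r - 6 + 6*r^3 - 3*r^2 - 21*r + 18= 6*r^3 - 3*r^2 - 30*r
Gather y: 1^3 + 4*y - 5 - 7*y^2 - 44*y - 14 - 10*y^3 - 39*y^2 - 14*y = -10*y^3 - 46*y^2 - 54*y - 18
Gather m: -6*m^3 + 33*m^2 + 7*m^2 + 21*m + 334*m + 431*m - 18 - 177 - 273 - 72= -6*m^3 + 40*m^2 + 786*m - 540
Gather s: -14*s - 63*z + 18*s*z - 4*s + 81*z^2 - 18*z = s*(18*z - 18) + 81*z^2 - 81*z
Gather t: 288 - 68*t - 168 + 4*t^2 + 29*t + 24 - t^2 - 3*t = 3*t^2 - 42*t + 144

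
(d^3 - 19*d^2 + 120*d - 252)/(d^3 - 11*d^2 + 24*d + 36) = (d - 7)/(d + 1)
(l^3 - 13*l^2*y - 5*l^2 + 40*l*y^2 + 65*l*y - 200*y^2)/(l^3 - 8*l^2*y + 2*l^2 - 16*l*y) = (l^2 - 5*l*y - 5*l + 25*y)/(l*(l + 2))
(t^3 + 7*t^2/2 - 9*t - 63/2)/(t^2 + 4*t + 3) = (2*t^2 + t - 21)/(2*(t + 1))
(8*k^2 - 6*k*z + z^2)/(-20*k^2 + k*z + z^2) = (-2*k + z)/(5*k + z)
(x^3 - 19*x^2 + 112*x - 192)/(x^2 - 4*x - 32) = (x^2 - 11*x + 24)/(x + 4)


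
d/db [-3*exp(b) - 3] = -3*exp(b)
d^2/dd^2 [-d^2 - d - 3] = -2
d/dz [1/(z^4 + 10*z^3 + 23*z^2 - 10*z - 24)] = 2*(-2*z^3 - 15*z^2 - 23*z + 5)/(z^4 + 10*z^3 + 23*z^2 - 10*z - 24)^2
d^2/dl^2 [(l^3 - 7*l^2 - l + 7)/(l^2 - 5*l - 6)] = -10/(l^3 - 18*l^2 + 108*l - 216)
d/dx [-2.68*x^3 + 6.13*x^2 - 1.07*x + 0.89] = -8.04*x^2 + 12.26*x - 1.07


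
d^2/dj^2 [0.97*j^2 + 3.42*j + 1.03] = 1.94000000000000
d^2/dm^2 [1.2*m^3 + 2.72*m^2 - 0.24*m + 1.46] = 7.2*m + 5.44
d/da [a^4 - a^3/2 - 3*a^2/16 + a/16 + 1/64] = 4*a^3 - 3*a^2/2 - 3*a/8 + 1/16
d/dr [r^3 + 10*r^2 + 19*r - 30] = 3*r^2 + 20*r + 19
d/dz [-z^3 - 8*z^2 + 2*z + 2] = -3*z^2 - 16*z + 2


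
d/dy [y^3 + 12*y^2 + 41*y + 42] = 3*y^2 + 24*y + 41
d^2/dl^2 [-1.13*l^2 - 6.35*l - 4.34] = -2.26000000000000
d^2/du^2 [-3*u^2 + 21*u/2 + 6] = -6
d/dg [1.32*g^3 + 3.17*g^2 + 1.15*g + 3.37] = 3.96*g^2 + 6.34*g + 1.15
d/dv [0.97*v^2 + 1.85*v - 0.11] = 1.94*v + 1.85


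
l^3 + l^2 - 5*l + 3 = (l - 1)^2*(l + 3)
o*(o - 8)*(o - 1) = o^3 - 9*o^2 + 8*o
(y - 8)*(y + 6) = y^2 - 2*y - 48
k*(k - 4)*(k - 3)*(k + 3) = k^4 - 4*k^3 - 9*k^2 + 36*k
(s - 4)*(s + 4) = s^2 - 16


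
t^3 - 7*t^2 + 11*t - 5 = (t - 5)*(t - 1)^2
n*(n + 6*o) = n^2 + 6*n*o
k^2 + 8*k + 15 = (k + 3)*(k + 5)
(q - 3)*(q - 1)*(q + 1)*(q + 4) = q^4 + q^3 - 13*q^2 - q + 12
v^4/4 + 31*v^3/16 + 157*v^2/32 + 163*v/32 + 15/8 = (v/4 + 1/4)*(v + 5/4)*(v + 3/2)*(v + 4)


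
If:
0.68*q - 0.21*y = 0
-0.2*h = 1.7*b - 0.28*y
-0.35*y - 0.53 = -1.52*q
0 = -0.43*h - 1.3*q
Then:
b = 1.22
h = -4.14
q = 1.37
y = 4.44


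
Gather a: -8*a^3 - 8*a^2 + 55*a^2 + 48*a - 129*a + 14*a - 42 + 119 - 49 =-8*a^3 + 47*a^2 - 67*a + 28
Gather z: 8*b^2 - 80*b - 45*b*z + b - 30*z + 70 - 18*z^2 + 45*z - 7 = 8*b^2 - 79*b - 18*z^2 + z*(15 - 45*b) + 63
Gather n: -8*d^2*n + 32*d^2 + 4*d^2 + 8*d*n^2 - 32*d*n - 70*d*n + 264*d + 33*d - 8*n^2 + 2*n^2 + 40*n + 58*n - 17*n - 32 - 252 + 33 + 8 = 36*d^2 + 297*d + n^2*(8*d - 6) + n*(-8*d^2 - 102*d + 81) - 243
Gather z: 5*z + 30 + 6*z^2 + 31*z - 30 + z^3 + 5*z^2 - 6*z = z^3 + 11*z^2 + 30*z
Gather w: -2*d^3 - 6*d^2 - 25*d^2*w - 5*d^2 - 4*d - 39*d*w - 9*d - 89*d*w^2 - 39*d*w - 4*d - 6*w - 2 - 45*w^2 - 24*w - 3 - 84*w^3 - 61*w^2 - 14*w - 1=-2*d^3 - 11*d^2 - 17*d - 84*w^3 + w^2*(-89*d - 106) + w*(-25*d^2 - 78*d - 44) - 6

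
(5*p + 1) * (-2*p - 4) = -10*p^2 - 22*p - 4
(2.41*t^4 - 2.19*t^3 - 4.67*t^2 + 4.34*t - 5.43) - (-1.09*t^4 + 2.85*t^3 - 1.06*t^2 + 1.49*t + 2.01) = 3.5*t^4 - 5.04*t^3 - 3.61*t^2 + 2.85*t - 7.44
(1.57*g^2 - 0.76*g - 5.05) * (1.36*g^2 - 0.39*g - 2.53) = 2.1352*g^4 - 1.6459*g^3 - 10.5437*g^2 + 3.8923*g + 12.7765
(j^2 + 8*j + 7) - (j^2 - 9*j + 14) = 17*j - 7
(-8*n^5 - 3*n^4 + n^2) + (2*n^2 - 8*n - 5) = -8*n^5 - 3*n^4 + 3*n^2 - 8*n - 5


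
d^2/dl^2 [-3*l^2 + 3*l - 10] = -6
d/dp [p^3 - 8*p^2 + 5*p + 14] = 3*p^2 - 16*p + 5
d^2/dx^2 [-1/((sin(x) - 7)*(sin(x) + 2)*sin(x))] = (9*sin(x)^3 - 55*sin(x)^2 + 60*sin(x) + 290 + 130/sin(x) - 420/sin(x)^2 - 392/sin(x)^3)/((sin(x) - 7)^3*(sin(x) + 2)^3)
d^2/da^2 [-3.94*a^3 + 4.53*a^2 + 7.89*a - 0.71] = 9.06 - 23.64*a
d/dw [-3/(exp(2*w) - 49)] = 6*exp(2*w)/(exp(2*w) - 49)^2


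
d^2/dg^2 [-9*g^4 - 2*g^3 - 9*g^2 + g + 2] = -108*g^2 - 12*g - 18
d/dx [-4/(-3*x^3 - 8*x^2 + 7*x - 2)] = 4*(-9*x^2 - 16*x + 7)/(3*x^3 + 8*x^2 - 7*x + 2)^2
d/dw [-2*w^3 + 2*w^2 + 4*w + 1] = -6*w^2 + 4*w + 4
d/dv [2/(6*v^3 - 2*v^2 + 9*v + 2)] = 2*(-18*v^2 + 4*v - 9)/(6*v^3 - 2*v^2 + 9*v + 2)^2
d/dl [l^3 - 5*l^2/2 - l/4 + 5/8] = 3*l^2 - 5*l - 1/4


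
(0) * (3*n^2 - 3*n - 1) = 0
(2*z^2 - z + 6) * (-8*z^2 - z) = -16*z^4 + 6*z^3 - 47*z^2 - 6*z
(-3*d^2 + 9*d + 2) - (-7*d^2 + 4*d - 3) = 4*d^2 + 5*d + 5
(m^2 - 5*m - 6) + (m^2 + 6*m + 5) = 2*m^2 + m - 1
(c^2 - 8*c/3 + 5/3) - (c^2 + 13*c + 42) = -47*c/3 - 121/3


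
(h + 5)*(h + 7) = h^2 + 12*h + 35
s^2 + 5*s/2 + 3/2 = (s + 1)*(s + 3/2)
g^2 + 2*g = g*(g + 2)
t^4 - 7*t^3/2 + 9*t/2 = t*(t - 3)*(t - 3/2)*(t + 1)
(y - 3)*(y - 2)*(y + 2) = y^3 - 3*y^2 - 4*y + 12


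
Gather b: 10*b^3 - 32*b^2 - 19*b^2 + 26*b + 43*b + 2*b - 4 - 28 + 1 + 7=10*b^3 - 51*b^2 + 71*b - 24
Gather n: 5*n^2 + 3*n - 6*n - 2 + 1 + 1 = 5*n^2 - 3*n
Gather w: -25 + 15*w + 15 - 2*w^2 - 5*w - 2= -2*w^2 + 10*w - 12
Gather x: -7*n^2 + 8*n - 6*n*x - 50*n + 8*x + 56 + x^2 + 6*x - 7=-7*n^2 - 42*n + x^2 + x*(14 - 6*n) + 49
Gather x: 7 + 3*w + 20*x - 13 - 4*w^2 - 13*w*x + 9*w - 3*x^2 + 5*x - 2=-4*w^2 + 12*w - 3*x^2 + x*(25 - 13*w) - 8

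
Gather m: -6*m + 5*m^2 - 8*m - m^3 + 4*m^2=-m^3 + 9*m^2 - 14*m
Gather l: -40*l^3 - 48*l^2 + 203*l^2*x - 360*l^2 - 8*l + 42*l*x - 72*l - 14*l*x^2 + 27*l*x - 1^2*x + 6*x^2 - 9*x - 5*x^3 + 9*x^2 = -40*l^3 + l^2*(203*x - 408) + l*(-14*x^2 + 69*x - 80) - 5*x^3 + 15*x^2 - 10*x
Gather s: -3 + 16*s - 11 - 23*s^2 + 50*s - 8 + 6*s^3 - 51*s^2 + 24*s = 6*s^3 - 74*s^2 + 90*s - 22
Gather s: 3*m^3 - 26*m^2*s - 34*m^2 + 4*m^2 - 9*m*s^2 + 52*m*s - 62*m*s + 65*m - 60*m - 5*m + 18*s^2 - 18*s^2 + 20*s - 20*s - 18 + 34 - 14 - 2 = 3*m^3 - 30*m^2 - 9*m*s^2 + s*(-26*m^2 - 10*m)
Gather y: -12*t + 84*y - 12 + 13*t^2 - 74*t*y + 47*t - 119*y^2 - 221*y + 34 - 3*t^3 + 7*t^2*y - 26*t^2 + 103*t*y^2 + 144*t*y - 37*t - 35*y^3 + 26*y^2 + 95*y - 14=-3*t^3 - 13*t^2 - 2*t - 35*y^3 + y^2*(103*t - 93) + y*(7*t^2 + 70*t - 42) + 8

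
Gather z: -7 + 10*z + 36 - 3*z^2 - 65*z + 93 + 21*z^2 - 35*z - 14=18*z^2 - 90*z + 108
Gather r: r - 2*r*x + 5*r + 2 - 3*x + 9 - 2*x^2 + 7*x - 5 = r*(6 - 2*x) - 2*x^2 + 4*x + 6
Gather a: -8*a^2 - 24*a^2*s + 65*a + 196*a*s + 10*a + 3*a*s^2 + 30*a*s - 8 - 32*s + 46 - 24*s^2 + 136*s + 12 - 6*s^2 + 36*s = a^2*(-24*s - 8) + a*(3*s^2 + 226*s + 75) - 30*s^2 + 140*s + 50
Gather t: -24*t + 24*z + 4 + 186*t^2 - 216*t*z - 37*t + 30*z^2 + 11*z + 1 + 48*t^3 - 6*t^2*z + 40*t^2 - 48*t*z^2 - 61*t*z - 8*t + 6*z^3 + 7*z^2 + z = 48*t^3 + t^2*(226 - 6*z) + t*(-48*z^2 - 277*z - 69) + 6*z^3 + 37*z^2 + 36*z + 5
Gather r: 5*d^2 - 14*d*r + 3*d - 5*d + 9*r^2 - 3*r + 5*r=5*d^2 - 2*d + 9*r^2 + r*(2 - 14*d)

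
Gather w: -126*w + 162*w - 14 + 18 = 36*w + 4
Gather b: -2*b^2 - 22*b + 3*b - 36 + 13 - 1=-2*b^2 - 19*b - 24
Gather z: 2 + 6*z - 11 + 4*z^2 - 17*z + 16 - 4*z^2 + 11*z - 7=0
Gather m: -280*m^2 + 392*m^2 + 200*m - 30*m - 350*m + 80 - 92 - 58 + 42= 112*m^2 - 180*m - 28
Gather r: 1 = 1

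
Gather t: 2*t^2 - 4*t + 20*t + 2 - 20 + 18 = 2*t^2 + 16*t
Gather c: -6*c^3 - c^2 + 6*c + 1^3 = -6*c^3 - c^2 + 6*c + 1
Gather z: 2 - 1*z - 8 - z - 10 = -2*z - 16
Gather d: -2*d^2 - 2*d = -2*d^2 - 2*d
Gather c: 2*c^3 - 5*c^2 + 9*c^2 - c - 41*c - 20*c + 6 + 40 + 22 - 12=2*c^3 + 4*c^2 - 62*c + 56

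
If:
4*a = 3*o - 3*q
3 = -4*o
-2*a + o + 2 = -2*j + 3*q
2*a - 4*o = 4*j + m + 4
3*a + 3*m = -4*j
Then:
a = -11/17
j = -75/68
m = 36/17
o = -3/4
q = 23/204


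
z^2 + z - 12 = (z - 3)*(z + 4)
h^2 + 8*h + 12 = (h + 2)*(h + 6)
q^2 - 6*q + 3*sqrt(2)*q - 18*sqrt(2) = (q - 6)*(q + 3*sqrt(2))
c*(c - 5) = c^2 - 5*c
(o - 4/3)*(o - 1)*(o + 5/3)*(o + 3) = o^4 + 7*o^3/3 - 41*o^2/9 - 49*o/9 + 20/3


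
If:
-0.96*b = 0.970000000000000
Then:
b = -1.01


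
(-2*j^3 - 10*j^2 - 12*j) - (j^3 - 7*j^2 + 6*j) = -3*j^3 - 3*j^2 - 18*j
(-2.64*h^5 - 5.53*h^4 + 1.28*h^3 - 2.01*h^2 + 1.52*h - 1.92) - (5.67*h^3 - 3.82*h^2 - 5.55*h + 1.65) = -2.64*h^5 - 5.53*h^4 - 4.39*h^3 + 1.81*h^2 + 7.07*h - 3.57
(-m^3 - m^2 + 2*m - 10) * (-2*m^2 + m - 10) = 2*m^5 + m^4 + 5*m^3 + 32*m^2 - 30*m + 100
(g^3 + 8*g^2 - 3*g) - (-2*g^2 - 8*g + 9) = g^3 + 10*g^2 + 5*g - 9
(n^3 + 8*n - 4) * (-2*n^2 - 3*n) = -2*n^5 - 3*n^4 - 16*n^3 - 16*n^2 + 12*n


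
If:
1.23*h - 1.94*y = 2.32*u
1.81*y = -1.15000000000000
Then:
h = 1.88617886178862*u - 1.00211112608364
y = -0.64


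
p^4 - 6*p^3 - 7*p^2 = p^2*(p - 7)*(p + 1)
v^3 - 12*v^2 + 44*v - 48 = (v - 6)*(v - 4)*(v - 2)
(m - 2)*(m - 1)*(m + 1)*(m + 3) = m^4 + m^3 - 7*m^2 - m + 6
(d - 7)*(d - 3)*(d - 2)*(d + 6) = d^4 - 6*d^3 - 31*d^2 + 204*d - 252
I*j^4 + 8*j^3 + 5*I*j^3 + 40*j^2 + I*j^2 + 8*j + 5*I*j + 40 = (j + 5)*(j - 8*I)*(j + I)*(I*j + 1)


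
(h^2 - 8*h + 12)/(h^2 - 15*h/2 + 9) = 2*(h - 2)/(2*h - 3)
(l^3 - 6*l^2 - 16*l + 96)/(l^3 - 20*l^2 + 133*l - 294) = (l^2 - 16)/(l^2 - 14*l + 49)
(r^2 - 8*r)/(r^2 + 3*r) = (r - 8)/(r + 3)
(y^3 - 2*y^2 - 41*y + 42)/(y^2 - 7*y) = y + 5 - 6/y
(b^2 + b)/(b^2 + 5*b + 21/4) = 4*b*(b + 1)/(4*b^2 + 20*b + 21)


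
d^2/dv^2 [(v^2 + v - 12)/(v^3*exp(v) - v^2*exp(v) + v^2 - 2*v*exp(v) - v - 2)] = ((-2*(2*v + 1)*(v^3*exp(v) + 2*v^2*exp(v) - 4*v*exp(v) + 2*v - 2*exp(v) - 1) - (v^2 + v - 12)*(v^3*exp(v) + 5*v^2*exp(v) - 6*exp(v) + 2))*(-v^3*exp(v) + v^2*exp(v) - v^2 + 2*v*exp(v) + v + 2) - 2*(v^2 + v - 12)*(v^3*exp(v) + 2*v^2*exp(v) - 4*v*exp(v) + 2*v - 2*exp(v) - 1)^2 - 2*(-v^3*exp(v) + v^2*exp(v) - v^2 + 2*v*exp(v) + v + 2)^2)/(-v^3*exp(v) + v^2*exp(v) - v^2 + 2*v*exp(v) + v + 2)^3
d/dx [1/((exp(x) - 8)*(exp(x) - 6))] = 2*(7 - exp(x))*exp(x)/(exp(4*x) - 28*exp(3*x) + 292*exp(2*x) - 1344*exp(x) + 2304)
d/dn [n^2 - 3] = 2*n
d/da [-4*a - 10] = -4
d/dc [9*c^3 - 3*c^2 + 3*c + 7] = 27*c^2 - 6*c + 3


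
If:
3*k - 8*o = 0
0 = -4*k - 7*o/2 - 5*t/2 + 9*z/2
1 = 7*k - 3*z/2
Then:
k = 3*z/14 + 1/7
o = 9*z/112 + 3/56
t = 753*z/560 - 17/56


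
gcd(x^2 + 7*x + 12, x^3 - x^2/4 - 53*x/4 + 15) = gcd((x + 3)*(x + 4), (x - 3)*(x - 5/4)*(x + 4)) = x + 4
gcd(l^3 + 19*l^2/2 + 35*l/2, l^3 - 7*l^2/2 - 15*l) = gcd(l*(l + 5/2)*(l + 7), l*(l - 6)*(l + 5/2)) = l^2 + 5*l/2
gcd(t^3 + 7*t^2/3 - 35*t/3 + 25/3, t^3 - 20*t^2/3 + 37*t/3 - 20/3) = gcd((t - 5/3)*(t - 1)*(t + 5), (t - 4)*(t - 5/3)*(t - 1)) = t^2 - 8*t/3 + 5/3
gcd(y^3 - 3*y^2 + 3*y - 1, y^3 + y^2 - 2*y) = y - 1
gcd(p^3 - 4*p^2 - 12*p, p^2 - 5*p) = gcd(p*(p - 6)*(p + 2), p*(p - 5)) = p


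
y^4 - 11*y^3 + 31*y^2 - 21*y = y*(y - 7)*(y - 3)*(y - 1)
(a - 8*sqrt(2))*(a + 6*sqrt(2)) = a^2 - 2*sqrt(2)*a - 96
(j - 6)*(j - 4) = j^2 - 10*j + 24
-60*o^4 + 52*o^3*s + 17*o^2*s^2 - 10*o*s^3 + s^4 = (-6*o + s)*(-5*o + s)*(-o + s)*(2*o + s)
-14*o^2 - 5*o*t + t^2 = (-7*o + t)*(2*o + t)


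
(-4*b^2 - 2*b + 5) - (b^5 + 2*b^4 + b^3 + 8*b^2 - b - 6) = -b^5 - 2*b^4 - b^3 - 12*b^2 - b + 11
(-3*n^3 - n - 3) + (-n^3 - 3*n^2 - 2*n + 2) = -4*n^3 - 3*n^2 - 3*n - 1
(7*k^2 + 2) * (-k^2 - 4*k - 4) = -7*k^4 - 28*k^3 - 30*k^2 - 8*k - 8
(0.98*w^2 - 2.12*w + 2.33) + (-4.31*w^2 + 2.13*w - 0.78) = -3.33*w^2 + 0.00999999999999979*w + 1.55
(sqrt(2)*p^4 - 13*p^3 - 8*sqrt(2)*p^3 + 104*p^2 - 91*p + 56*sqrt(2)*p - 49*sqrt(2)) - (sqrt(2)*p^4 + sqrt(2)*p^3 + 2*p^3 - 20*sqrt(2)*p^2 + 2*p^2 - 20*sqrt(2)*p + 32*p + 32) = -15*p^3 - 9*sqrt(2)*p^3 + 20*sqrt(2)*p^2 + 102*p^2 - 123*p + 76*sqrt(2)*p - 49*sqrt(2) - 32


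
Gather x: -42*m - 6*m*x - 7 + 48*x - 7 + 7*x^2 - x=-42*m + 7*x^2 + x*(47 - 6*m) - 14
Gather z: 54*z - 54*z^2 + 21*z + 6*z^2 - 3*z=-48*z^2 + 72*z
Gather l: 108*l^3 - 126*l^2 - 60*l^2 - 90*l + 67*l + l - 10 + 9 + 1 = 108*l^3 - 186*l^2 - 22*l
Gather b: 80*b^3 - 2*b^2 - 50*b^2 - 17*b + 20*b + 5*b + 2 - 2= 80*b^3 - 52*b^2 + 8*b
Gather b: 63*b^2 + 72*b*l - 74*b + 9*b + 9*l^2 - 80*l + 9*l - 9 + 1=63*b^2 + b*(72*l - 65) + 9*l^2 - 71*l - 8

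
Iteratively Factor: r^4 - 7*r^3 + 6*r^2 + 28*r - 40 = (r - 5)*(r^3 - 2*r^2 - 4*r + 8) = (r - 5)*(r + 2)*(r^2 - 4*r + 4) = (r - 5)*(r - 2)*(r + 2)*(r - 2)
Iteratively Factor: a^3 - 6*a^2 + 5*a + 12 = (a + 1)*(a^2 - 7*a + 12) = (a - 4)*(a + 1)*(a - 3)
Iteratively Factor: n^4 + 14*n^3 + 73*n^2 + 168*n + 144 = (n + 3)*(n^3 + 11*n^2 + 40*n + 48) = (n + 3)*(n + 4)*(n^2 + 7*n + 12) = (n + 3)*(n + 4)^2*(n + 3)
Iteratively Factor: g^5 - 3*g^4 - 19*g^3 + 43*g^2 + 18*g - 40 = (g - 2)*(g^4 - g^3 - 21*g^2 + g + 20) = (g - 2)*(g + 4)*(g^3 - 5*g^2 - g + 5) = (g - 2)*(g - 1)*(g + 4)*(g^2 - 4*g - 5) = (g - 5)*(g - 2)*(g - 1)*(g + 4)*(g + 1)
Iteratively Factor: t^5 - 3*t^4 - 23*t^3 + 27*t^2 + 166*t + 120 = (t + 3)*(t^4 - 6*t^3 - 5*t^2 + 42*t + 40) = (t + 1)*(t + 3)*(t^3 - 7*t^2 + 2*t + 40) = (t - 4)*(t + 1)*(t + 3)*(t^2 - 3*t - 10) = (t - 4)*(t + 1)*(t + 2)*(t + 3)*(t - 5)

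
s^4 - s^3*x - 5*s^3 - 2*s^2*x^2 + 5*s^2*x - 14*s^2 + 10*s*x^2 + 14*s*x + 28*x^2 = (s - 7)*(s + 2)*(s - 2*x)*(s + x)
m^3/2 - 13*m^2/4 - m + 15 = (m/2 + 1)*(m - 6)*(m - 5/2)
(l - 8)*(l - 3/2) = l^2 - 19*l/2 + 12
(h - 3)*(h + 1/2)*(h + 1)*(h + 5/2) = h^4 + h^3 - 31*h^2/4 - 23*h/2 - 15/4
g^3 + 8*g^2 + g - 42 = (g - 2)*(g + 3)*(g + 7)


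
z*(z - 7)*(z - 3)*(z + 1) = z^4 - 9*z^3 + 11*z^2 + 21*z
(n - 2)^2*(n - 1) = n^3 - 5*n^2 + 8*n - 4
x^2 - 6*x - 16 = (x - 8)*(x + 2)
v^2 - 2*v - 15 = (v - 5)*(v + 3)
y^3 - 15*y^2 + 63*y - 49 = (y - 7)^2*(y - 1)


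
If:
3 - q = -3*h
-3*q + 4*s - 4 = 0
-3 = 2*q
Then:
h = -3/2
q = -3/2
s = -1/8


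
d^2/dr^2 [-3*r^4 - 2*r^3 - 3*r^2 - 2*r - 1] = -36*r^2 - 12*r - 6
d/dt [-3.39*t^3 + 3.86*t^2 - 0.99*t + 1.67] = -10.17*t^2 + 7.72*t - 0.99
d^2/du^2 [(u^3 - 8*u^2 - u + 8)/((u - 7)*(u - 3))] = 4*(-u^3 - 51*u^2 + 573*u - 1553)/(u^6 - 30*u^5 + 363*u^4 - 2260*u^3 + 7623*u^2 - 13230*u + 9261)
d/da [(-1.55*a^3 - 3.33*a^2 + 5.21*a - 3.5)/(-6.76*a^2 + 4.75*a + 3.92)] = (10.478*a^4 - 14.725*a^3 + 1.1741*a^2 - 73.4272*a + 37.0482)/(45.6976*a^4 - 64.22*a^3 - 30.4359*a^2 + 37.24*a + 15.3664)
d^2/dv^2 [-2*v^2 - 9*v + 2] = -4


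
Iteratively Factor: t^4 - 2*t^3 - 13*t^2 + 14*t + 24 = (t - 4)*(t^3 + 2*t^2 - 5*t - 6) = (t - 4)*(t + 3)*(t^2 - t - 2) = (t - 4)*(t + 1)*(t + 3)*(t - 2)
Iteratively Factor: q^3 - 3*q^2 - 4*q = (q)*(q^2 - 3*q - 4) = q*(q - 4)*(q + 1)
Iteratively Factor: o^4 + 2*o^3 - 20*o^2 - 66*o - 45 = (o + 3)*(o^3 - o^2 - 17*o - 15) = (o + 1)*(o + 3)*(o^2 - 2*o - 15) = (o - 5)*(o + 1)*(o + 3)*(o + 3)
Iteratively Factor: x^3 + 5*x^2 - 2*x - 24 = (x + 3)*(x^2 + 2*x - 8) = (x - 2)*(x + 3)*(x + 4)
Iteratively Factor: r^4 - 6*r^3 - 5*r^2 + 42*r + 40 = (r + 1)*(r^3 - 7*r^2 + 2*r + 40) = (r - 4)*(r + 1)*(r^2 - 3*r - 10) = (r - 4)*(r + 1)*(r + 2)*(r - 5)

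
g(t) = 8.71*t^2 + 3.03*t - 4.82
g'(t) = 17.42*t + 3.03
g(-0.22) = -5.07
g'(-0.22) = -0.80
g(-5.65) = 256.11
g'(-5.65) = -95.39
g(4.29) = 168.48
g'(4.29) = 77.76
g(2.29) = 47.79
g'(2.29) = 42.92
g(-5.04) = 201.16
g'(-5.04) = -84.77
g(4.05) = 150.32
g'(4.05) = 73.58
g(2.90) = 77.22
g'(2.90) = 53.55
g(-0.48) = -4.27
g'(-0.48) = -5.33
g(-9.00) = 673.42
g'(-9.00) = -153.75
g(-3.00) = 64.48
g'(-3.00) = -49.23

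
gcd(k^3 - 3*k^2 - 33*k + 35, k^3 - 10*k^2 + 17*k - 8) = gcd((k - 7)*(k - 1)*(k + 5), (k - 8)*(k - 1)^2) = k - 1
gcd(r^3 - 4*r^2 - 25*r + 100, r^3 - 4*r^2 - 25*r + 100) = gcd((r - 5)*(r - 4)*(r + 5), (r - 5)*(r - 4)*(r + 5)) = r^3 - 4*r^2 - 25*r + 100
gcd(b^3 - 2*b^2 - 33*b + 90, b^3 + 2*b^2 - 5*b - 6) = 1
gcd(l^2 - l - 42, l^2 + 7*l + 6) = l + 6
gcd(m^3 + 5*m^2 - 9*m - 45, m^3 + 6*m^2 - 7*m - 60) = m^2 + 2*m - 15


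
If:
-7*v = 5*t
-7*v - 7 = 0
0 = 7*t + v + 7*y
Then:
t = 7/5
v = -1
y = -44/35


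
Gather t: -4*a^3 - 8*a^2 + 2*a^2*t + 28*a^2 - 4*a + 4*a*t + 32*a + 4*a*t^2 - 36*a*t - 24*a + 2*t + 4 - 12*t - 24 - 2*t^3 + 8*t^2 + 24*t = -4*a^3 + 20*a^2 + 4*a - 2*t^3 + t^2*(4*a + 8) + t*(2*a^2 - 32*a + 14) - 20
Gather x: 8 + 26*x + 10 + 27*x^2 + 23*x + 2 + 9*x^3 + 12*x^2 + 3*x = 9*x^3 + 39*x^2 + 52*x + 20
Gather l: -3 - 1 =-4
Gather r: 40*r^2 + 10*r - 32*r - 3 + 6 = 40*r^2 - 22*r + 3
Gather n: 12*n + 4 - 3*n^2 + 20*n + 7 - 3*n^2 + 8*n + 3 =-6*n^2 + 40*n + 14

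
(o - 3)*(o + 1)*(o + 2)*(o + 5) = o^4 + 5*o^3 - 7*o^2 - 41*o - 30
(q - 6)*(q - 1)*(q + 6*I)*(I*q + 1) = I*q^4 - 5*q^3 - 7*I*q^3 + 35*q^2 + 12*I*q^2 - 30*q - 42*I*q + 36*I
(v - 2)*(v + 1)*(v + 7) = v^3 + 6*v^2 - 9*v - 14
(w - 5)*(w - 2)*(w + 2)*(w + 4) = w^4 - w^3 - 24*w^2 + 4*w + 80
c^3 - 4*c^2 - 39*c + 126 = (c - 7)*(c - 3)*(c + 6)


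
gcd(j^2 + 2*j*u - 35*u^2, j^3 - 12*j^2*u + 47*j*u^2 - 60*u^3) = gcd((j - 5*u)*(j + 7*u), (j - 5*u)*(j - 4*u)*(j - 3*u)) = -j + 5*u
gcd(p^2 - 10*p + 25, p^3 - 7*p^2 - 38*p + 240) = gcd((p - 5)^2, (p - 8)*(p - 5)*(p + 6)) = p - 5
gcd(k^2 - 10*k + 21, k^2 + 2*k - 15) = k - 3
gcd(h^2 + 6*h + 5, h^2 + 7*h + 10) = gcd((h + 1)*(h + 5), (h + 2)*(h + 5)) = h + 5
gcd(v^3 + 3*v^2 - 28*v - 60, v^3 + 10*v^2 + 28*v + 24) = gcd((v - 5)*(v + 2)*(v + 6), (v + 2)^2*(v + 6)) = v^2 + 8*v + 12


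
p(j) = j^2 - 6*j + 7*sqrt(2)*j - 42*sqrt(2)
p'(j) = 2*j - 6 + 7*sqrt(2)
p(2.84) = -40.26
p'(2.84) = 9.58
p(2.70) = -41.58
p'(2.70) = 9.30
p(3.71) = -31.17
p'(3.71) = 11.32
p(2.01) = -47.52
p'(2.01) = 7.92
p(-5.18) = -52.76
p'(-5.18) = -6.46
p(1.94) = -48.07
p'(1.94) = 7.78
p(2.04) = -47.28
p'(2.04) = 7.98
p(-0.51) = -61.13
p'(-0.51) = 2.88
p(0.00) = -59.40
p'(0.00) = 3.90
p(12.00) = 131.40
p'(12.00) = 27.90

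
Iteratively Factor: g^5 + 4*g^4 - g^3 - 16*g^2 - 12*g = (g)*(g^4 + 4*g^3 - g^2 - 16*g - 12) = g*(g + 2)*(g^3 + 2*g^2 - 5*g - 6) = g*(g - 2)*(g + 2)*(g^2 + 4*g + 3) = g*(g - 2)*(g + 2)*(g + 3)*(g + 1)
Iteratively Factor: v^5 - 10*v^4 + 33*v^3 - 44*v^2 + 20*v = (v)*(v^4 - 10*v^3 + 33*v^2 - 44*v + 20) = v*(v - 1)*(v^3 - 9*v^2 + 24*v - 20) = v*(v - 2)*(v - 1)*(v^2 - 7*v + 10) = v*(v - 5)*(v - 2)*(v - 1)*(v - 2)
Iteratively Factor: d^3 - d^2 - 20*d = (d)*(d^2 - d - 20) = d*(d - 5)*(d + 4)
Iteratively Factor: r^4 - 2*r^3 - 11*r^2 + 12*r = (r - 1)*(r^3 - r^2 - 12*r) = (r - 4)*(r - 1)*(r^2 + 3*r) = (r - 4)*(r - 1)*(r + 3)*(r)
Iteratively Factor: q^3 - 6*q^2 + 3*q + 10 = (q - 2)*(q^2 - 4*q - 5) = (q - 5)*(q - 2)*(q + 1)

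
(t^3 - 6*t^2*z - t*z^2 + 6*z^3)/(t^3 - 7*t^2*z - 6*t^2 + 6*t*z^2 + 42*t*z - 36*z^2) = (t + z)/(t - 6)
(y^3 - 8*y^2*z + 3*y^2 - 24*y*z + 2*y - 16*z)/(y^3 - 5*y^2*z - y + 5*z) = (y^2 - 8*y*z + 2*y - 16*z)/(y^2 - 5*y*z - y + 5*z)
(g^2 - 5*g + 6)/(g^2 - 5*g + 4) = (g^2 - 5*g + 6)/(g^2 - 5*g + 4)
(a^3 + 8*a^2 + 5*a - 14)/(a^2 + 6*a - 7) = a + 2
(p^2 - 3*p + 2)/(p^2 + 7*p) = (p^2 - 3*p + 2)/(p*(p + 7))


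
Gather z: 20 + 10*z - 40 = 10*z - 20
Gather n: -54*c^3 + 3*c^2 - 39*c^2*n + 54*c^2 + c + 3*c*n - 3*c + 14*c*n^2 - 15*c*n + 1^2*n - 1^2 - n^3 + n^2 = -54*c^3 + 57*c^2 - 2*c - n^3 + n^2*(14*c + 1) + n*(-39*c^2 - 12*c + 1) - 1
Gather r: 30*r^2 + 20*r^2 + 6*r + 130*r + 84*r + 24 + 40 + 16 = 50*r^2 + 220*r + 80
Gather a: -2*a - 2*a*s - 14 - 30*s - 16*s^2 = a*(-2*s - 2) - 16*s^2 - 30*s - 14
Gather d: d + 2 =d + 2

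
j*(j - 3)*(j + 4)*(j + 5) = j^4 + 6*j^3 - 7*j^2 - 60*j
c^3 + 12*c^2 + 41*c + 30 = (c + 1)*(c + 5)*(c + 6)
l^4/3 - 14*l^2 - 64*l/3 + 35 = (l/3 + 1)*(l - 7)*(l - 1)*(l + 5)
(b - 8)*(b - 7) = b^2 - 15*b + 56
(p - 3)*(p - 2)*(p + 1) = p^3 - 4*p^2 + p + 6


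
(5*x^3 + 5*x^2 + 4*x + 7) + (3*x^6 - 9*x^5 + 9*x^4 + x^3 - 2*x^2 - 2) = 3*x^6 - 9*x^5 + 9*x^4 + 6*x^3 + 3*x^2 + 4*x + 5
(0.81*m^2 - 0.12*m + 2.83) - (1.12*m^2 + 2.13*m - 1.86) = -0.31*m^2 - 2.25*m + 4.69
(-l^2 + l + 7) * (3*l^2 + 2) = -3*l^4 + 3*l^3 + 19*l^2 + 2*l + 14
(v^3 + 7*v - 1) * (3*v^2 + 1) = 3*v^5 + 22*v^3 - 3*v^2 + 7*v - 1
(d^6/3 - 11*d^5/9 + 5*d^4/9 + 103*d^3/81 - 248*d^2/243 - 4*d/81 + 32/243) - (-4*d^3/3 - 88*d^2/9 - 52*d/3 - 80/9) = d^6/3 - 11*d^5/9 + 5*d^4/9 + 211*d^3/81 + 2128*d^2/243 + 1400*d/81 + 2192/243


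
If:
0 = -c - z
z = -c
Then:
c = -z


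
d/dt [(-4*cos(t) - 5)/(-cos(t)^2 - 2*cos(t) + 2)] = 2*(5*cos(t) + cos(2*t) + 10)*sin(t)/(cos(t)^2 + 2*cos(t) - 2)^2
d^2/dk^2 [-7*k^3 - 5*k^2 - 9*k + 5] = -42*k - 10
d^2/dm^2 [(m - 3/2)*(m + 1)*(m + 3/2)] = 6*m + 2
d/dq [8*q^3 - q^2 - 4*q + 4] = 24*q^2 - 2*q - 4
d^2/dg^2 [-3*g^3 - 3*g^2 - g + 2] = -18*g - 6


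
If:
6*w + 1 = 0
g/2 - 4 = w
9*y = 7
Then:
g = 23/3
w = -1/6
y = 7/9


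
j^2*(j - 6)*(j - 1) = j^4 - 7*j^3 + 6*j^2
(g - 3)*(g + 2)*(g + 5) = g^3 + 4*g^2 - 11*g - 30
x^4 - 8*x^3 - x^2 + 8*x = x*(x - 8)*(x - 1)*(x + 1)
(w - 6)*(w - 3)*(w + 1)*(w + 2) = w^4 - 6*w^3 - 7*w^2 + 36*w + 36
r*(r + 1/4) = r^2 + r/4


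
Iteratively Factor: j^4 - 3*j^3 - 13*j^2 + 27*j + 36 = (j + 1)*(j^3 - 4*j^2 - 9*j + 36) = (j + 1)*(j + 3)*(j^2 - 7*j + 12) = (j - 3)*(j + 1)*(j + 3)*(j - 4)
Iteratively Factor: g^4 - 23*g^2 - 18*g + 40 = (g + 4)*(g^3 - 4*g^2 - 7*g + 10) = (g + 2)*(g + 4)*(g^2 - 6*g + 5) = (g - 1)*(g + 2)*(g + 4)*(g - 5)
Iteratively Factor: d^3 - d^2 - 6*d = (d)*(d^2 - d - 6) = d*(d - 3)*(d + 2)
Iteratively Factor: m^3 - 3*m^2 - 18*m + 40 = (m + 4)*(m^2 - 7*m + 10) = (m - 5)*(m + 4)*(m - 2)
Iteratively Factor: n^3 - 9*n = (n - 3)*(n^2 + 3*n) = (n - 3)*(n + 3)*(n)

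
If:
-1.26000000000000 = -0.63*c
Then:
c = 2.00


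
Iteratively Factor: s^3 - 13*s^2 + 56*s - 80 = (s - 4)*(s^2 - 9*s + 20) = (s - 5)*(s - 4)*(s - 4)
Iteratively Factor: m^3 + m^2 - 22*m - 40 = (m - 5)*(m^2 + 6*m + 8) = (m - 5)*(m + 2)*(m + 4)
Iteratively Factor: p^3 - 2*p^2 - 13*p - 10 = (p + 2)*(p^2 - 4*p - 5) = (p - 5)*(p + 2)*(p + 1)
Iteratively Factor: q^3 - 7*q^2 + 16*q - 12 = (q - 2)*(q^2 - 5*q + 6) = (q - 3)*(q - 2)*(q - 2)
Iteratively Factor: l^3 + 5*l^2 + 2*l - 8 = (l + 2)*(l^2 + 3*l - 4) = (l - 1)*(l + 2)*(l + 4)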